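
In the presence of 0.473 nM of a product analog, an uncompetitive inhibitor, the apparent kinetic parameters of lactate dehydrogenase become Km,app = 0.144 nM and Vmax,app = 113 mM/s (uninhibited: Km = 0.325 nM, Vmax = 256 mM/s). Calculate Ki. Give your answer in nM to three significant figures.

0.374 nM

Uncompetitive: Vmax,app = Vmax/α (and Km,app = Km/α) with α = 1 + [I]/Ki.
α = Vmax/Vmax,app = 256/113 = 2.265.
Ki = [I]/(α − 1) = 0.473/1.265 = 0.374 nM.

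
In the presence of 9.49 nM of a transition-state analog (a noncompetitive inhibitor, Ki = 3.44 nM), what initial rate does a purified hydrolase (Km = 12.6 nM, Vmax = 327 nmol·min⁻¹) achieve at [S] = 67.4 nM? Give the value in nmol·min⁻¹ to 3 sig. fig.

α = 1 + [I]/Ki = 1 + 9.49/3.44 = 3.759.
For a noncompetitive inhibitor, Vmax is reduced to Vmax/α while Km is unchanged: Km,app = 12.6 nM, Vmax,app = 87.0 nmol·min⁻¹.
v = Vmax,app·[S]/(Km,app + [S]) = 87.0 × 67.4/(12.6 + 67.4) = 73.3 nmol·min⁻¹.

73.3 nmol·min⁻¹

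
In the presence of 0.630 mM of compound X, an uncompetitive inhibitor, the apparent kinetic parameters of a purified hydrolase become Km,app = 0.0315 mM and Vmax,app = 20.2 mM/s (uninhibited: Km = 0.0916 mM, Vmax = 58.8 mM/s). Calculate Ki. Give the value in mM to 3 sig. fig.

Uncompetitive: Vmax,app = Vmax/α (and Km,app = Km/α) with α = 1 + [I]/Ki.
α = Vmax/Vmax,app = 58.8/20.2 = 2.911.
Ki = [I]/(α − 1) = 0.630/1.911 = 0.330 mM.

0.330 mM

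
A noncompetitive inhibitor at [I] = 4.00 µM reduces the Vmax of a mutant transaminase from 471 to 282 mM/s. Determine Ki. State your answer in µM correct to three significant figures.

Noncompetitive: Vmax,app = Vmax/α with α = 1 + [I]/Ki.
α = Vmax/Vmax,app = 471/282 = 1.670.
Ki = [I]/(α − 1) = 4.00/0.6702 = 5.97 µM.

5.97 µM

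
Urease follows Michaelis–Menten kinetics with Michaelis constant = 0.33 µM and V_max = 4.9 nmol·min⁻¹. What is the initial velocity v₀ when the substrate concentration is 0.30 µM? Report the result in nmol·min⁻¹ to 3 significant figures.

2.33 nmol·min⁻¹

v = Vmax·[S]/(Km + [S]) = 4.9 × 0.30 / (0.33 + 0.30)
  = 1.470 / 0.6300 = 2.33 nmol·min⁻¹.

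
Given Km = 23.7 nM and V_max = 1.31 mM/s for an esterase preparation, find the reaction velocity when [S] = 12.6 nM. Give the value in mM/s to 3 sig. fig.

0.455 mM/s

v = Vmax·[S]/(Km + [S]) = 1.31 × 12.6 / (23.7 + 12.6)
  = 16.51 / 36.30 = 0.455 mM/s.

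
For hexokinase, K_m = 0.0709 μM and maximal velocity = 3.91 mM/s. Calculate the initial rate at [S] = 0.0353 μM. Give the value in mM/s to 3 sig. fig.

v = Vmax·[S]/(Km + [S]) = 3.91 × 0.0353 / (0.0709 + 0.0353)
  = 0.1380 / 0.1062 = 1.30 mM/s.

1.30 mM/s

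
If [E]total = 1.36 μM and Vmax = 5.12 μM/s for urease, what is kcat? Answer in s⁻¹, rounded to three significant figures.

3.76 s⁻¹

kcat = Vmax/[E]total = 5.12 μM/s / 1.36 μM = 3.76 s⁻¹.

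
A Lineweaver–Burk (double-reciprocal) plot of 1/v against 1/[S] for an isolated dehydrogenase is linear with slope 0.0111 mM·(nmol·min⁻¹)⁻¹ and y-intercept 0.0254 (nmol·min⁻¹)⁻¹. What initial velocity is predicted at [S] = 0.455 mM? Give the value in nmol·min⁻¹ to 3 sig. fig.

The y-intercept is 1/Vmax, so Vmax = 1/0.0254 = 39.4 nmol·min⁻¹.
The slope is Km/Vmax, so Km = 0.0111 × 39.4 = 0.437 mM.
Then v = 39.4 × 0.455/(0.437 + 0.455) = 20.1 nmol·min⁻¹.

20.1 nmol·min⁻¹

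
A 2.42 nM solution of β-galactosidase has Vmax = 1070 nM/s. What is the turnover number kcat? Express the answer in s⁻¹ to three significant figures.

442 s⁻¹

kcat = Vmax/[E]total = 1070 nM/s / 2.42 nM = 442 s⁻¹.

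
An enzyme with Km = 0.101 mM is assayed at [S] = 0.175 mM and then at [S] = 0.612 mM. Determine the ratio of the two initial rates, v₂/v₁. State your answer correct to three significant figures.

1.35

The fractional saturations are [S]/(Km+[S]) = 0.175/0.2760 = 0.6341 and 0.612/0.7130 = 0.8583.
v₂/v₁ is just their ratio: 0.8583/0.6341 = 1.35.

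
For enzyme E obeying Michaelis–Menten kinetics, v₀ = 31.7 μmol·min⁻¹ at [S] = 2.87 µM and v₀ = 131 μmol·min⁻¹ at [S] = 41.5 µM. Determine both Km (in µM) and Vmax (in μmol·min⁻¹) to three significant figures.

Km = 12.6 µM; Vmax = 171 μmol·min⁻¹

In reciprocal form, 1/v = (Km/Vmax)·(1/[S]) + 1/Vmax. The two points give (1/[S], 1/v) = (0.3484, 0.03155) and (0.02410, 0.007634).
Slope = (0.03155 − 0.007634)/(0.3484 − 0.02410) = 0.07373; intercept = 0.03155 − 0.07373×0.3484 = 0.005857.
Vmax = 1/intercept = 171 μmol·min⁻¹; Km = slope × Vmax = 0.07373 × 171 = 12.6 µM.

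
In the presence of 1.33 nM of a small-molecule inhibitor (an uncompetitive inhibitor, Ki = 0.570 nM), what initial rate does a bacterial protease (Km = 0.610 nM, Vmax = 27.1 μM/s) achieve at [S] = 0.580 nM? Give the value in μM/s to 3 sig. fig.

6.18 μM/s

With α = 1 + [I]/Ki = 1 + 1.33/0.570 = 3.333, the uncompetitive rate law is v = (Vmax/α)·[S] / (Km/α + [S]).
v = (27.1/3.333)×0.580 / (0.610/3.333 + 0.580) = 4.715/0.7630 = 6.18 μM/s.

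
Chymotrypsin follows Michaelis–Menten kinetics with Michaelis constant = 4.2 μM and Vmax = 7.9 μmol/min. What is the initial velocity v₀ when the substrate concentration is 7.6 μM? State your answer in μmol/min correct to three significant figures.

5.09 μmol/min

[S]/(Km+[S]) = 7.6/11.80 = 0.6441, the fractional saturation.
v = 0.6441 × Vmax = 0.6441 × 7.9 = 5.09 μmol/min.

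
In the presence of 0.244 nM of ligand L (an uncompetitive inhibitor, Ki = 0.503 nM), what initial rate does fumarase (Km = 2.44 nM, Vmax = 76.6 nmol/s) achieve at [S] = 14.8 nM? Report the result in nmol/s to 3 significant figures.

46.4 nmol/s

α = 1 + [I]/Ki = 1 + 0.244/0.503 = 1.485.
For an uncompetitive inhibitor, both parameters are divided by α, giving Vmax/α and Km/α: Km,app = 1.64 nM, Vmax,app = 51.6 nmol/s.
v = Vmax,app·[S]/(Km,app + [S]) = 51.6 × 14.8/(1.64 + 14.8) = 46.4 nmol/s.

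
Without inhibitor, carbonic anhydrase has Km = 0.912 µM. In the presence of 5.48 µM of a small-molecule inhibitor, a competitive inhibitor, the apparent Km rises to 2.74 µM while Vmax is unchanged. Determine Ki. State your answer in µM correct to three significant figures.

Competitive: Km,app = α·Km with α = 1 + [I]/Ki.
α = Km,app/Km = 2.74/0.912 = 3.004.
Since α = 1 + [I]/Ki, [I]/Ki = 3.004 − 1 = 2.004 and Ki = 5.48/2.004 = 2.73 µM.

2.73 µM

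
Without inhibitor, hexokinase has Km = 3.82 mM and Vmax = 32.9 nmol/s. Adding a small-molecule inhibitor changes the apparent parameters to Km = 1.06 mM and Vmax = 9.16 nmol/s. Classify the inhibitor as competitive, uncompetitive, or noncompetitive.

Both Km and Vmax decrease by the same factor (~3.59-fold) — characteristic of uncompetitive inhibition.

uncompetitive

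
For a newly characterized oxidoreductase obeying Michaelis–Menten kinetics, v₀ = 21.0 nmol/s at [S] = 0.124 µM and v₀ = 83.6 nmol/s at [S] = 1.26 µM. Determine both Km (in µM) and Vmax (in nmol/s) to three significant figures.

Km = 0.608 µM; Vmax = 124 nmol/s

From v = Vmax[S]/(Km+[S]), each point gives Vmax = v(Km+[S])/[S].
Equating: 21.0(Km+0.124)/0.124 = 83.6(Km+1.26)/1.26.
169.4·Km + 21.0 = 66.35·Km + 83.6, so (169.4 − 66.35)·Km = 83.6 − 21.0.
Km = 62.60/103.0 = 0.608 µM; then Vmax = 21.0(0.608+0.124)/0.124 = 124 nmol/s.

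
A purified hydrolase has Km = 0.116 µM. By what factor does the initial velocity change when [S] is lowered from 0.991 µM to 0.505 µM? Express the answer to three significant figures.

0.908

Since Vmax cancels, v₂/v₁ = [S]₂(Km+[S]₁) / [S]₁(Km+[S]₂).
= 0.505×(0.116+0.991) / (0.991×(0.116+0.505)) = 0.5590/0.6154 = 0.908.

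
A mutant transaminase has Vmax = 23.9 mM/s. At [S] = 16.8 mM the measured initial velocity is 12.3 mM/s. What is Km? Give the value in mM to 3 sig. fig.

15.8 mM

From v = Vmax[S]/(Km+[S]), Km = [S](Vmax − v)/v.
Km = 16.8 × (23.9 − 12.3) / 12.3 = 194.9/12.3 = 15.8 mM.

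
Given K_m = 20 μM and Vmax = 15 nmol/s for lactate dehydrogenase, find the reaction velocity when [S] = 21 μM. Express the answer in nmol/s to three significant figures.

7.68 nmol/s

v = Vmax·[S]/(Km + [S]) = 15 × 21 / (20 + 21)
  = 315.0 / 41.00 = 7.68 nmol/s.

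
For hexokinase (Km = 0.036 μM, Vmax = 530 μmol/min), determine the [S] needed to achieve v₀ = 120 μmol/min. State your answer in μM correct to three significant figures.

0.0105 μM

Rearranging v = Vmax[S]/(Km+[S]) gives [S] = Km·v/(Vmax − v).
[S] = 0.036 × 120 / (530 − 120) = 4.320/410.0 = 0.0105 μM.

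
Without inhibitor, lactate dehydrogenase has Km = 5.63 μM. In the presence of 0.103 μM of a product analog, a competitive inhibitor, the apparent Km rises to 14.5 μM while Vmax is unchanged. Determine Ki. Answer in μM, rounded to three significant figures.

Competitive: Km,app = α·Km with α = 1 + [I]/Ki.
α = Km,app/Km = 14.5/5.63 = 2.575.
Ki = [I]/(α − 1) = 0.103/1.575 = 0.0654 μM.

0.0654 μM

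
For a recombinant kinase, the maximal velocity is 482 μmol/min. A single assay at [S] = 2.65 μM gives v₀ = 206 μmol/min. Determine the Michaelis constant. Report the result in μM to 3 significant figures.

3.55 μM

v/Vmax = 206/482 = 0.4274 = [S]/(Km+[S]).
So Km + [S] = [S]/0.4274 = 6.200 μM, giving Km = 6.200 − 2.65 = 3.55 μM.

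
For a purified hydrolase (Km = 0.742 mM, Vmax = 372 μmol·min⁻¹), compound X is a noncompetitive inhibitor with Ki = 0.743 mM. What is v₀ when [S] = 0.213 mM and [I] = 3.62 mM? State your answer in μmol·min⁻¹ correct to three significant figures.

14.1 μmol·min⁻¹

α = 1 + [I]/Ki = 1 + 3.62/0.743 = 5.872.
For a noncompetitive inhibitor, Vmax is reduced to Vmax/α while Km is unchanged: Km,app = 0.742 mM, Vmax,app = 63.3 μmol·min⁻¹.
v = Vmax,app·[S]/(Km,app + [S]) = 63.3 × 0.213/(0.742 + 0.213) = 14.1 μmol·min⁻¹.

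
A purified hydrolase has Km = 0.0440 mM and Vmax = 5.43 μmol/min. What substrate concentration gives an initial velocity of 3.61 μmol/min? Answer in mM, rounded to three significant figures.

0.0873 mM

Rearranging v = Vmax[S]/(Km+[S]) gives [S] = Km·v/(Vmax − v).
[S] = 0.0440 × 3.61 / (5.43 − 3.61) = 0.1588/1.820 = 0.0873 mM.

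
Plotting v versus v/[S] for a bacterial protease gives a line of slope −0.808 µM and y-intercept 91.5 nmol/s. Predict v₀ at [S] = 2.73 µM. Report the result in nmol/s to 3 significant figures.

In the Eadie–Hofstee form v = Vmax − Km·(v/[S]), the slope is −Km and the intercept is Vmax, so Km = 0.808 µM and Vmax = 91.5 nmol/s.
v = 91.5 × 2.73/(0.808 + 2.73) = 70.6 nmol/s.

70.6 nmol/s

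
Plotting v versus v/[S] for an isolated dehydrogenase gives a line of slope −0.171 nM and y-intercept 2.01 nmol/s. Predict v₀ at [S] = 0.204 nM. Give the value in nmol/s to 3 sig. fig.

1.09 nmol/s

In the Eadie–Hofstee form v = Vmax − Km·(v/[S]), the slope is −Km and the intercept is Vmax, so Km = 0.171 nM and Vmax = 2.01 nmol/s.
v = 2.01 × 0.204/(0.171 + 0.204) = 1.09 nmol/s.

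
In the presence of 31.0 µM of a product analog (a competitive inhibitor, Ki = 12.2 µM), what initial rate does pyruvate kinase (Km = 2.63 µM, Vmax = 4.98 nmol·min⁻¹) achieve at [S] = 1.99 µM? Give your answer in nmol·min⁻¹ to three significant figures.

α = 1 + [I]/Ki = 1 + 31.0/12.2 = 3.541.
For a competitive inhibitor, Vmax is unchanged and the apparent Km becomes α·Km: Km,app = 9.31 µM, Vmax,app = 4.98 nmol·min⁻¹.
v = Vmax,app·[S]/(Km,app + [S]) = 4.98 × 1.99/(9.31 + 1.99) = 0.877 nmol·min⁻¹.

0.877 nmol·min⁻¹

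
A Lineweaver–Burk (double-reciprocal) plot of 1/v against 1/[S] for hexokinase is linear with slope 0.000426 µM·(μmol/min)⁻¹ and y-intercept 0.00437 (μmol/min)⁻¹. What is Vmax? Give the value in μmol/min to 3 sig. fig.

229 μmol/min

The y-intercept of a Lineweaver–Burk plot equals 1/Vmax, so Vmax = 1/0.00437 = 229 μmol/min.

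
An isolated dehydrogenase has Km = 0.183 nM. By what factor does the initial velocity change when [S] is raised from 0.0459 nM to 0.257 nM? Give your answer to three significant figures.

2.91

Since Vmax cancels, v₂/v₁ = [S]₂(Km+[S]₁) / [S]₁(Km+[S]₂).
= 0.257×(0.183+0.0459) / (0.0459×(0.183+0.257)) = 0.05883/0.02020 = 2.91.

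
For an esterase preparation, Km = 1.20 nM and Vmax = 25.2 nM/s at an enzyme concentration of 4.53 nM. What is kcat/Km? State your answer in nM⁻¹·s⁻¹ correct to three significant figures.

4.64 nM⁻¹·s⁻¹

kcat = Vmax/[E]total = 25.2/4.53 = 5.56 s⁻¹.
kcat/Km = 5.56/1.20 = 4.64 nM⁻¹·s⁻¹.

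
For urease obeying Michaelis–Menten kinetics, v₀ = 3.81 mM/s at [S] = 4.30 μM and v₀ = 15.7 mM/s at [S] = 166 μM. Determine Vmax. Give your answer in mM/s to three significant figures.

17.1 mM/s

In reciprocal form, 1/v = (Km/Vmax)·(1/[S]) + 1/Vmax. The two points give (1/[S], 1/v) = (0.2326, 0.2625) and (0.006024, 0.06369).
Slope = (0.2625 − 0.06369)/(0.2326 − 0.006024) = 0.8775; intercept = 0.2625 − 0.8775×0.2326 = 0.05841.
Vmax = 1/intercept = 17.1 mM/s; Km = slope × Vmax = 0.8775 × 17.1 = 15.0 μM.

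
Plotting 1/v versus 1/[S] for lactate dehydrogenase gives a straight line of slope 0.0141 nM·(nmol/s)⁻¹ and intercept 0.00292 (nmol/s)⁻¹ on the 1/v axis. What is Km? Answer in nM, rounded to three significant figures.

4.83 nM

y-intercept = 1/Vmax ⇒ Vmax = 342 nmol/s; slope = Km/Vmax ⇒ Km = slope × Vmax.
Km = 0.0141 × 342 = 4.83 nM.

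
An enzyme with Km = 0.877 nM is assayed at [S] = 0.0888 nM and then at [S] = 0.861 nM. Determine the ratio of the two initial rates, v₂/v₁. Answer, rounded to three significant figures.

Since Vmax cancels, v₂/v₁ = [S]₂(Km+[S]₁) / [S]₁(Km+[S]₂).
= 0.861×(0.877+0.0888) / (0.0888×(0.877+0.861)) = 0.8316/0.1543 = 5.39.

5.39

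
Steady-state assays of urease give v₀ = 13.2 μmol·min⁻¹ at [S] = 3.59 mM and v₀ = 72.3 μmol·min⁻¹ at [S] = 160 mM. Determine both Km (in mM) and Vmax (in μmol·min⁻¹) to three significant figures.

Km = 18.3 mM; Vmax = 80.6 μmol·min⁻¹

In reciprocal form, 1/v = (Km/Vmax)·(1/[S]) + 1/Vmax. The two points give (1/[S], 1/v) = (0.2786, 0.07576) and (0.006250, 0.01383).
Slope = (0.07576 − 0.01383)/(0.2786 − 0.006250) = 0.2274; intercept = 0.07576 − 0.2274×0.2786 = 0.01241.
Vmax = 1/intercept = 80.6 μmol·min⁻¹; Km = slope × Vmax = 0.2274 × 80.6 = 18.3 mM.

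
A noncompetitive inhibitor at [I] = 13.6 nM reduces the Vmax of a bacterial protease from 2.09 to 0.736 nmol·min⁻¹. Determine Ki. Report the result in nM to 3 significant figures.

7.39 nM

Noncompetitive: Vmax,app = Vmax/α with α = 1 + [I]/Ki.
α = Vmax/Vmax,app = 2.09/0.736 = 2.840.
Ki = [I]/(α − 1) = 13.6/1.840 = 7.39 nM.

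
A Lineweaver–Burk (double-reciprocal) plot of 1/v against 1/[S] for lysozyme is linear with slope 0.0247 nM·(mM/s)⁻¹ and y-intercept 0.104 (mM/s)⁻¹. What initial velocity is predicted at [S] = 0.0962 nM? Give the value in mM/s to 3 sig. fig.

The y-intercept is 1/Vmax, so Vmax = 1/0.104 = 9.62 mM/s.
The slope is Km/Vmax, so Km = 0.0247 × 9.62 = 0.238 nM.
Then v = 9.62 × 0.0962/(0.238 + 0.0962) = 2.77 mM/s.

2.77 mM/s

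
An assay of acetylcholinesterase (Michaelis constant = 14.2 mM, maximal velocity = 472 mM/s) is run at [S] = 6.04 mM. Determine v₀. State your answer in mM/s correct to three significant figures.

v = Vmax·[S]/(Km + [S]) = 472 × 6.04 / (14.2 + 6.04)
  = 2851 / 20.24 = 141 mM/s.

141 mM/s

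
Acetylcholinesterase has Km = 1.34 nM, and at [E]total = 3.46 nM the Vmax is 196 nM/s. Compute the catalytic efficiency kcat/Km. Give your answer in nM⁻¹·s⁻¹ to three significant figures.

42.3 nM⁻¹·s⁻¹

kcat = Vmax/[E]total = 196/3.46 = 56.6 s⁻¹.
kcat/Km = 56.6/1.34 = 42.3 nM⁻¹·s⁻¹.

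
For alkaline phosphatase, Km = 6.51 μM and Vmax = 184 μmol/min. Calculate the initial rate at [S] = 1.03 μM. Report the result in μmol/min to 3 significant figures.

v = Vmax·[S]/(Km + [S]) = 184 × 1.03 / (6.51 + 1.03)
  = 189.5 / 7.540 = 25.1 μmol/min.

25.1 μmol/min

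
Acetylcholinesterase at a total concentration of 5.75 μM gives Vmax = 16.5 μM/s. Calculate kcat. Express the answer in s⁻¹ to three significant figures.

2.87 s⁻¹

kcat = Vmax/[E]total = 16.5 μM/s / 5.75 μM = 2.87 s⁻¹.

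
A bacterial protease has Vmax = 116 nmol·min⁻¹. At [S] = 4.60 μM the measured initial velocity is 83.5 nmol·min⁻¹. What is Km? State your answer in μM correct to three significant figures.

v/Vmax = 83.5/116 = 0.7198 = [S]/(Km+[S]).
So Km + [S] = [S]/0.7198 = 6.390 μM, giving Km = 6.390 − 4.60 = 1.79 μM.

1.79 μM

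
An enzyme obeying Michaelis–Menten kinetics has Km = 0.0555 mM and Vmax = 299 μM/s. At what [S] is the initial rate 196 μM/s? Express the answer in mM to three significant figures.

0.106 mM

The required fractional saturation is v/Vmax = 196/299 = 0.6555.
Then [S]/(Km+[S]) = 0.6555 ⇒ [S] = 0.0555 × 0.6555/(1 − 0.6555) = 0.106 mM.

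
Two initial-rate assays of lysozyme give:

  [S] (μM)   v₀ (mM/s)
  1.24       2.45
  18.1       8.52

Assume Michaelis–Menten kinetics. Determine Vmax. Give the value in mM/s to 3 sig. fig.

From v = Vmax[S]/(Km+[S]), each point gives Vmax = v(Km+[S])/[S].
Equating: 2.45(Km+1.24)/1.24 = 8.52(Km+18.1)/18.1.
1.976·Km + 2.45 = 0.4707·Km + 8.52, so (1.976 − 0.4707)·Km = 8.52 − 2.45.
Km = 6.070/1.505 = 4.03 μM; then Vmax = 2.45(4.03+1.24)/1.24 = 10.4 mM/s.

10.4 mM/s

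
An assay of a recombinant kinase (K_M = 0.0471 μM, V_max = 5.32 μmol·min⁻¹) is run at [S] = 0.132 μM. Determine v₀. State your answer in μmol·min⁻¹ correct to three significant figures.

3.92 μmol·min⁻¹

v = Vmax·[S]/(Km + [S]) = 5.32 × 0.132 / (0.0471 + 0.132)
  = 0.7022 / 0.1791 = 3.92 μmol·min⁻¹.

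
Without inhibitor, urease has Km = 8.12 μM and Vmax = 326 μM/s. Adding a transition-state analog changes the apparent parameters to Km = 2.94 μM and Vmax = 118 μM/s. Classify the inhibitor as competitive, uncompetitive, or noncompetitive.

Both Km and Vmax decrease by the same factor (~2.76-fold) — characteristic of uncompetitive inhibition.

uncompetitive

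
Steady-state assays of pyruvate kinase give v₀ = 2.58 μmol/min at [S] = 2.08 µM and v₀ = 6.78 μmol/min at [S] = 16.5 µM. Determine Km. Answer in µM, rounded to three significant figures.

5.06 µM

From v = Vmax[S]/(Km+[S]), each point gives Vmax = v(Km+[S])/[S].
Equating: 2.58(Km+2.08)/2.08 = 6.78(Km+16.5)/16.5.
1.240·Km + 2.58 = 0.4109·Km + 6.78, so (1.240 − 0.4109)·Km = 6.78 − 2.58.
Km = 4.200/0.8295 = 5.06 µM; then Vmax = 2.58(5.06+2.08)/2.08 = 8.86 μmol/min.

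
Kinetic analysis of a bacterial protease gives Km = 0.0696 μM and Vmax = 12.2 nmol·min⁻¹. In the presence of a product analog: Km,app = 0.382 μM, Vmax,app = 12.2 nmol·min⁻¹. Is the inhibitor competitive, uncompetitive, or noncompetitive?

competitive

Km increases (0.0696 → 0.382 μM) while Vmax is unchanged — the hallmark of competitive inhibition.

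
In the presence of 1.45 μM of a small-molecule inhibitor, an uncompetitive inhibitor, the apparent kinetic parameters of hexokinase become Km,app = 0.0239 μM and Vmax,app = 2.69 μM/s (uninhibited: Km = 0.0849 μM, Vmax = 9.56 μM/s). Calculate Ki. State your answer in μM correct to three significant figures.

Uncompetitive: Vmax,app = Vmax/α (and Km,app = Km/α) with α = 1 + [I]/Ki.
α = Vmax/Vmax,app = 9.56/2.69 = 3.554.
Since α = 1 + [I]/Ki, [I]/Ki = 3.554 − 1 = 2.554 and Ki = 1.45/2.554 = 0.568 μM.

0.568 μM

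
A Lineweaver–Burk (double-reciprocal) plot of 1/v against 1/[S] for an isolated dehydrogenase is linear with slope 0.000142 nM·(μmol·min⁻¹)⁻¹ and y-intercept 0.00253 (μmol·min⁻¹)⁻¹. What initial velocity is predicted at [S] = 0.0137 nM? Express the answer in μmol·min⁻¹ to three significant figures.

The y-intercept is 1/Vmax, so Vmax = 1/0.00253 = 395 μmol·min⁻¹.
The slope is Km/Vmax, so Km = 0.000142 × 395 = 0.0561 nM.
Then v = 395 × 0.0137/(0.0561 + 0.0137) = 77.5 μmol·min⁻¹.

77.5 μmol·min⁻¹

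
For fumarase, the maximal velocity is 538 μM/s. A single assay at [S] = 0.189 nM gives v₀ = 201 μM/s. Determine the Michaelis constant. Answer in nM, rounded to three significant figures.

0.317 nM

From v = Vmax[S]/(Km+[S]), Km = [S](Vmax − v)/v.
Km = 0.189 × (538 − 201) / 201 = 63.69/201 = 0.317 nM.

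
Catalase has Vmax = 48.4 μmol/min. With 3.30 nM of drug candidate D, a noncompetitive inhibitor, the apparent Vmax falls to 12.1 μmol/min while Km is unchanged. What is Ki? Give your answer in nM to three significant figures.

Noncompetitive: Vmax,app = Vmax/α with α = 1 + [I]/Ki.
α = Vmax/Vmax,app = 48.4/12.1 = 4.000.
Ki = [I]/(α − 1) = 3.30/3.000 = 1.10 nM.

1.10 nM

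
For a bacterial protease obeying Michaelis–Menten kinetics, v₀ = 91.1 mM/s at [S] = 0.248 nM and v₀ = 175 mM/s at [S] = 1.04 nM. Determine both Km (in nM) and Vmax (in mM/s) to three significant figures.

From v = Vmax[S]/(Km+[S]), each point gives Vmax = v(Km+[S])/[S].
Equating: 91.1(Km+0.248)/0.248 = 175(Km+1.04)/1.04.
367.3·Km + 91.1 = 168.3·Km + 175, so (367.3 − 168.3)·Km = 175 − 91.1.
Km = 83.90/199.1 = 0.421 nM; then Vmax = 91.1(0.421+0.248)/0.248 = 246 mM/s.

Km = 0.421 nM; Vmax = 246 mM/s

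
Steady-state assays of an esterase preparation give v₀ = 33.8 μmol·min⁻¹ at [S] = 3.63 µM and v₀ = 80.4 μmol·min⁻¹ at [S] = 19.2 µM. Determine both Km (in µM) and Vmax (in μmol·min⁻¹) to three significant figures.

Km = 9.09 µM; Vmax = 118 μmol·min⁻¹

In reciprocal form, 1/v = (Km/Vmax)·(1/[S]) + 1/Vmax. The two points give (1/[S], 1/v) = (0.2755, 0.02959) and (0.05208, 0.01244).
Slope = (0.02959 − 0.01244)/(0.2755 − 0.05208) = 0.07676; intercept = 0.02959 − 0.07676×0.2755 = 0.008440.
Vmax = 1/intercept = 118 μmol·min⁻¹; Km = slope × Vmax = 0.07676 × 118 = 9.09 µM.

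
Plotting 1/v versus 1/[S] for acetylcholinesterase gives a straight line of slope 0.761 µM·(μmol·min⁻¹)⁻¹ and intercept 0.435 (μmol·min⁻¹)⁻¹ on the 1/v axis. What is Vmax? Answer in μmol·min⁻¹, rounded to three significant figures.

2.30 μmol·min⁻¹

The y-intercept of a Lineweaver–Burk plot equals 1/Vmax, so Vmax = 1/0.435 = 2.30 μmol·min⁻¹.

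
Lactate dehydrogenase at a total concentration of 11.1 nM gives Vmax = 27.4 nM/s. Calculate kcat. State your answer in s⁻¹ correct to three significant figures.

2.47 s⁻¹

kcat = Vmax/[E]total = 27.4 nM/s / 11.1 nM = 2.47 s⁻¹.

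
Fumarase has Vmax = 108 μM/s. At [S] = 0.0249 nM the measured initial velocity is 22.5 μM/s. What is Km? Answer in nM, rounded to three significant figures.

0.0946 nM

v/Vmax = 22.5/108 = 0.2083 = [S]/(Km+[S]).
So Km + [S] = [S]/0.2083 = 0.1195 nM, giving Km = 0.1195 − 0.0249 = 0.0946 nM.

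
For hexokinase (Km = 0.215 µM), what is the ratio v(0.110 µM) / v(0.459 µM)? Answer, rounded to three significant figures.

Since Vmax cancels, v₂/v₁ = [S]₂(Km+[S]₁) / [S]₁(Km+[S]₂).
= 0.110×(0.215+0.459) / (0.459×(0.215+0.110)) = 0.07414/0.1492 = 0.497.

0.497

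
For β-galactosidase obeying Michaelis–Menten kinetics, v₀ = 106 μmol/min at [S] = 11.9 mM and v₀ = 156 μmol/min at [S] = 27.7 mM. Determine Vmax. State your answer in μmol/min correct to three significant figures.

From v = Vmax[S]/(Km+[S]), each point gives Vmax = v(Km+[S])/[S].
Equating: 106(Km+11.9)/11.9 = 156(Km+27.7)/27.7.
8.908·Km + 106 = 5.632·Km + 156, so (8.908 − 5.632)·Km = 156 − 106.
Km = 50.00/3.276 = 15.3 mM; then Vmax = 106(15.3+11.9)/11.9 = 242 μmol/min.

242 μmol/min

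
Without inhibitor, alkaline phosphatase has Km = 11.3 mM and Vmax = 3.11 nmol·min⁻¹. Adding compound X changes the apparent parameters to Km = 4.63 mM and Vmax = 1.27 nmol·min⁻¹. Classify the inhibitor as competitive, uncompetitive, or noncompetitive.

Both Km and Vmax decrease by the same factor (~2.44-fold) — characteristic of uncompetitive inhibition.

uncompetitive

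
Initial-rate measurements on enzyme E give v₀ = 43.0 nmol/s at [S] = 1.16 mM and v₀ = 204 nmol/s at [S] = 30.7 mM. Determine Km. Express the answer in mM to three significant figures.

In reciprocal form, 1/v = (Km/Vmax)·(1/[S]) + 1/Vmax. The two points give (1/[S], 1/v) = (0.8621, 0.02326) and (0.03257, 0.004902).
Slope = (0.02326 − 0.004902)/(0.8621 − 0.03257) = 0.02213; intercept = 0.02326 − 0.02213×0.8621 = 0.004181.
Vmax = 1/intercept = 239 nmol/s; Km = slope × Vmax = 0.02213 × 239 = 5.29 mM.

5.29 mM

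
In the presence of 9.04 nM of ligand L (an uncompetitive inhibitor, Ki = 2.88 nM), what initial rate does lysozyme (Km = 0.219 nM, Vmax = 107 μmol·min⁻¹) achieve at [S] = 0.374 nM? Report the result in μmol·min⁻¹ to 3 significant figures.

With α = 1 + [I]/Ki = 1 + 9.04/2.88 = 4.139, the uncompetitive rate law is v = (Vmax/α)·[S] / (Km/α + [S]).
v = (107/4.139)×0.374 / (0.219/4.139 + 0.374) = 9.669/0.4269 = 22.6 μmol·min⁻¹.

22.6 μmol·min⁻¹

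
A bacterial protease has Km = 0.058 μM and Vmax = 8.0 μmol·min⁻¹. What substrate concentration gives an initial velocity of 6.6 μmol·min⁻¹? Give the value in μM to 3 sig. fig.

0.273 μM

Rearranging v = Vmax[S]/(Km+[S]) gives [S] = Km·v/(Vmax − v).
[S] = 0.058 × 6.6 / (8.0 − 6.6) = 0.3828/1.400 = 0.273 μM.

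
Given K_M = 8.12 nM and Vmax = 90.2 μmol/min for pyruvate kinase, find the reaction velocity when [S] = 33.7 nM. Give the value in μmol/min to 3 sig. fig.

[S]/(Km+[S]) = 33.7/41.82 = 0.8058, the fractional saturation.
v = 0.8058 × Vmax = 0.8058 × 90.2 = 72.7 μmol/min.

72.7 μmol/min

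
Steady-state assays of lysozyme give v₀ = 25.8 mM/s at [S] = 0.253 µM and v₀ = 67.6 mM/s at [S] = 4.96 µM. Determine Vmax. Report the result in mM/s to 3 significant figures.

In reciprocal form, 1/v = (Km/Vmax)·(1/[S]) + 1/Vmax. The two points give (1/[S], 1/v) = (3.953, 0.03876) and (0.2016, 0.01479).
Slope = (0.03876 − 0.01479)/(3.953 − 0.2016) = 0.006390; intercept = 0.03876 − 0.006390×3.953 = 0.01350.
Vmax = 1/intercept = 74.0 mM/s; Km = slope × Vmax = 0.006390 × 74.0 = 0.473 µM.

74.0 mM/s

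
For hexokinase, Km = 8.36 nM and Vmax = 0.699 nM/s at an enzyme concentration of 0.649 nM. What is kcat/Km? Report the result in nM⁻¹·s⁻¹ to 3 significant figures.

0.129 nM⁻¹·s⁻¹

kcat = Vmax/[E]total = 0.699/0.649 = 1.08 s⁻¹.
kcat/Km = 1.08/8.36 = 0.129 nM⁻¹·s⁻¹.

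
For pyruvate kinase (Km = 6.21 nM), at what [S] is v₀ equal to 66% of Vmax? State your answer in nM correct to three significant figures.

v/Vmax = [S]/(Km+[S]) = 0.66, so [S] = Km·0.66/(1 − 0.66) = 6.21 × 1.941.
[S] = 12.1 nM.

12.1 nM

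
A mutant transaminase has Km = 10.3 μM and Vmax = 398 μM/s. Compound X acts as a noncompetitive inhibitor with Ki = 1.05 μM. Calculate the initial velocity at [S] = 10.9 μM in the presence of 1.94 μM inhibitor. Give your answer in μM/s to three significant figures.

71.9 μM/s

α = 1 + [I]/Ki = 1 + 1.94/1.05 = 2.848.
For a noncompetitive inhibitor, Vmax is reduced to Vmax/α while Km is unchanged: Km,app = 10.3 μM, Vmax,app = 140 μM/s.
v = Vmax,app·[S]/(Km,app + [S]) = 140 × 10.9/(10.3 + 10.9) = 71.9 μM/s.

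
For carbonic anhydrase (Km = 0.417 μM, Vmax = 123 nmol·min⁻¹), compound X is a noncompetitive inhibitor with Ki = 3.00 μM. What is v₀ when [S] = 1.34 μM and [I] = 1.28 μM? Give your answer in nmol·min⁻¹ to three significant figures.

With α = 1 + [I]/Ki = 1 + 1.28/3.00 = 1.427, the noncompetitive rate law is v = (Vmax/α)·[S] / (Km + [S]).
v = (123/1.427)×1.34 / (0.417 + 1.34) = 115.5/1.757 = 65.8 nmol·min⁻¹.

65.8 nmol·min⁻¹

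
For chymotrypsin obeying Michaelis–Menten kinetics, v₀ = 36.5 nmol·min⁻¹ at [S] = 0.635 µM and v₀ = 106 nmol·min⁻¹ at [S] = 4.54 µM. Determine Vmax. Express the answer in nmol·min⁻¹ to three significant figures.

In reciprocal form, 1/v = (Km/Vmax)·(1/[S]) + 1/Vmax. The two points give (1/[S], 1/v) = (1.575, 0.02740) and (0.2203, 0.009434).
Slope = (0.02740 − 0.009434)/(1.575 − 0.2203) = 0.01326; intercept = 0.02740 − 0.01326×1.575 = 0.006513.
Vmax = 1/intercept = 154 nmol·min⁻¹; Km = slope × Vmax = 0.01326 × 154 = 2.04 µM.

154 nmol·min⁻¹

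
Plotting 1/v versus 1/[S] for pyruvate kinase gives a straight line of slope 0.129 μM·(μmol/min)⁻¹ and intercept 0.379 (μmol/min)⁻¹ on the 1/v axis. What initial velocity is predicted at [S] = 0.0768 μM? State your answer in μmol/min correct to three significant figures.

The y-intercept is 1/Vmax, so Vmax = 1/0.379 = 2.64 μmol/min.
The slope is Km/Vmax, so Km = 0.129 × 2.64 = 0.340 μM.
Then v = 2.64 × 0.0768/(0.340 + 0.0768) = 0.486 μmol/min.

0.486 μmol/min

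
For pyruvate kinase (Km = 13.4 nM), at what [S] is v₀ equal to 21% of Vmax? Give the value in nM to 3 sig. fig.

v/Vmax = [S]/(Km+[S]) = 0.21, so [S] = Km·0.21/(1 − 0.21) = 13.4 × 0.2658.
[S] = 3.56 nM.

3.56 nM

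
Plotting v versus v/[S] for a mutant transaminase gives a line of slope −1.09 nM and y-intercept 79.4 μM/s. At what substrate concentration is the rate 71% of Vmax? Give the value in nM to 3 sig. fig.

The Eadie–Hofstee slope gives Km = 1.09 nM (slope = −Km).
v/Vmax = [S]/(Km+[S]) = 0.71 ⇒ [S] = Km·0.71/(1−0.71) = 1.09 × 2.448 = 2.67 nM.

2.67 nM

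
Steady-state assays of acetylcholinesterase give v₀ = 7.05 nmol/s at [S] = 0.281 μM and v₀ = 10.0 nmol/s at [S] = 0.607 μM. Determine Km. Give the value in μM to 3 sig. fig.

0.342 μM

In reciprocal form, 1/v = (Km/Vmax)·(1/[S]) + 1/Vmax. The two points give (1/[S], 1/v) = (3.559, 0.1418) and (1.647, 0.1000).
Slope = (0.1418 − 0.1000)/(3.559 − 1.647) = 0.02189; intercept = 0.1418 − 0.02189×3.559 = 0.06393.
Vmax = 1/intercept = 15.6 nmol/s; Km = slope × Vmax = 0.02189 × 15.6 = 0.342 μM.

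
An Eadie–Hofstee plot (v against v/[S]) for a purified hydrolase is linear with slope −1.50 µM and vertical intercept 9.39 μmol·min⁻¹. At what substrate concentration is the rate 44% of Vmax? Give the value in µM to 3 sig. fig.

1.18 µM

The Eadie–Hofstee slope gives Km = 1.50 µM (slope = −Km).
v/Vmax = [S]/(Km+[S]) = 0.44 ⇒ [S] = Km·0.44/(1−0.44) = 1.50 × 0.7857 = 1.18 µM.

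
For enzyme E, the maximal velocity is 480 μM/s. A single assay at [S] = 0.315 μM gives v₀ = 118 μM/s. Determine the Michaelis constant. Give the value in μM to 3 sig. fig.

v/Vmax = 118/480 = 0.2458 = [S]/(Km+[S]).
So Km + [S] = [S]/0.2458 = 1.281 μM, giving Km = 1.281 − 0.315 = 0.966 μM.

0.966 μM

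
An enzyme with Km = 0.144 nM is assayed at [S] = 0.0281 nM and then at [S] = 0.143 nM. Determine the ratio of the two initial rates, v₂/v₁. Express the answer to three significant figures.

3.05

Since Vmax cancels, v₂/v₁ = [S]₂(Km+[S]₁) / [S]₁(Km+[S]₂).
= 0.143×(0.144+0.0281) / (0.0281×(0.144+0.143)) = 0.02461/0.008065 = 3.05.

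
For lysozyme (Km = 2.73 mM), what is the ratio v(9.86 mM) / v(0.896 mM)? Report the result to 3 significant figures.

3.17

The fractional saturations are [S]/(Km+[S]) = 0.896/3.626 = 0.2471 and 9.86/12.59 = 0.7832.
v₂/v₁ is just their ratio: 0.7832/0.2471 = 3.17.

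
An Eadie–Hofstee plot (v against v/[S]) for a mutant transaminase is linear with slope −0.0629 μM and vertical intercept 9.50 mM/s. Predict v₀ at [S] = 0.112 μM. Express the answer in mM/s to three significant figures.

6.08 mM/s

In the Eadie–Hofstee form v = Vmax − Km·(v/[S]), the slope is −Km and the intercept is Vmax, so Km = 0.0629 μM and Vmax = 9.50 mM/s.
v = 9.50 × 0.112/(0.0629 + 0.112) = 6.08 mM/s.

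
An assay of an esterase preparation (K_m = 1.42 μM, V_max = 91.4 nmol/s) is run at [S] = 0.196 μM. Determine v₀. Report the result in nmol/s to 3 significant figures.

v = Vmax·[S]/(Km + [S]) = 91.4 × 0.196 / (1.42 + 0.196)
  = 17.91 / 1.616 = 11.1 nmol/s.

11.1 nmol/s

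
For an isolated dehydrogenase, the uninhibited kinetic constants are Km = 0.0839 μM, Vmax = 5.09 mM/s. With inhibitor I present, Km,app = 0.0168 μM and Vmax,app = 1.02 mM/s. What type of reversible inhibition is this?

uncompetitive

Both Km and Vmax decrease by the same factor (~4.98-fold) — characteristic of uncompetitive inhibition.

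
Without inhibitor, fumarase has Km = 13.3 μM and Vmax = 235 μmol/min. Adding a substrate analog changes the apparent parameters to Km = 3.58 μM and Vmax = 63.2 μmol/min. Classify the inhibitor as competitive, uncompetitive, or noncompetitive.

Both Km and Vmax decrease by the same factor (~3.72-fold) — characteristic of uncompetitive inhibition.

uncompetitive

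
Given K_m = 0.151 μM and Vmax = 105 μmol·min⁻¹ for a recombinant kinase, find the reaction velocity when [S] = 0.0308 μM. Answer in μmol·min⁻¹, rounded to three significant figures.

v = Vmax·[S]/(Km + [S]) = 105 × 0.0308 / (0.151 + 0.0308)
  = 3.234 / 0.1818 = 17.8 μmol·min⁻¹.

17.8 μmol·min⁻¹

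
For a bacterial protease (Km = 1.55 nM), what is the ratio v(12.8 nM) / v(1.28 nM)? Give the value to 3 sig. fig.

Since Vmax cancels, v₂/v₁ = [S]₂(Km+[S]₁) / [S]₁(Km+[S]₂).
= 12.8×(1.55+1.28) / (1.28×(1.55+12.8)) = 36.22/18.37 = 1.97.

1.97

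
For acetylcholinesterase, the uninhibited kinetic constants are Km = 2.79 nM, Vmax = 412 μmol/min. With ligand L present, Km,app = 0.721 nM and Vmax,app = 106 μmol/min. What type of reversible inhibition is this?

Both Km and Vmax decrease by the same factor (~3.87-fold) — characteristic of uncompetitive inhibition.

uncompetitive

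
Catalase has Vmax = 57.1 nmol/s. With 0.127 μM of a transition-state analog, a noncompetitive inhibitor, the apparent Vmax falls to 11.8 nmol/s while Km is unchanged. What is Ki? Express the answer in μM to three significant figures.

Noncompetitive: Vmax,app = Vmax/α with α = 1 + [I]/Ki.
α = Vmax/Vmax,app = 57.1/11.8 = 4.839.
Since α = 1 + [I]/Ki, [I]/Ki = 4.839 − 1 = 3.839 and Ki = 0.127/3.839 = 0.0331 μM.

0.0331 μM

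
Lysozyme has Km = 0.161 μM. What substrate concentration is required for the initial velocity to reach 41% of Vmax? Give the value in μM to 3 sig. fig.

0.112 μM

v/Vmax = [S]/(Km+[S]) = 0.41, so [S] = Km·0.41/(1 − 0.41) = 0.161 × 0.6949.
[S] = 0.112 μM.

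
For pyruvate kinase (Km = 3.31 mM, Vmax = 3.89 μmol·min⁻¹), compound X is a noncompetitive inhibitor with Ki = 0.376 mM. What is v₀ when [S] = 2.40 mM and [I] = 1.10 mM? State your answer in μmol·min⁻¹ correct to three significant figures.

α = 1 + [I]/Ki = 1 + 1.10/0.376 = 3.926.
For a noncompetitive inhibitor, Vmax is reduced to Vmax/α while Km is unchanged: Km,app = 3.31 mM, Vmax,app = 0.991 μmol·min⁻¹.
v = Vmax,app·[S]/(Km,app + [S]) = 0.991 × 2.40/(3.31 + 2.40) = 0.417 μmol·min⁻¹.

0.417 μmol·min⁻¹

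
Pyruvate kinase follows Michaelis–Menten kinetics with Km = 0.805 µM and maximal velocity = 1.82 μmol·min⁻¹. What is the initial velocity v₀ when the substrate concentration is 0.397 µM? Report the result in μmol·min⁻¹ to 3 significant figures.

[S]/(Km+[S]) = 0.397/1.202 = 0.3303, the fractional saturation.
v = 0.3303 × Vmax = 0.3303 × 1.82 = 0.601 μmol·min⁻¹.

0.601 μmol·min⁻¹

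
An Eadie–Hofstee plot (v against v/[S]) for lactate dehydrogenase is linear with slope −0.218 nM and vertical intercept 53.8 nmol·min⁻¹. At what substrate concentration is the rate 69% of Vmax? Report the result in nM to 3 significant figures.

0.485 nM

The Eadie–Hofstee slope gives Km = 0.218 nM (slope = −Km).
v/Vmax = [S]/(Km+[S]) = 0.69 ⇒ [S] = Km·0.69/(1−0.69) = 0.218 × 2.226 = 0.485 nM.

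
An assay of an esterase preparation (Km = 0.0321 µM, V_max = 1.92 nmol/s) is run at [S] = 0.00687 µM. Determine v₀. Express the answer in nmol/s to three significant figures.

0.338 nmol/s

[S]/(Km+[S]) = 0.00687/0.03897 = 0.1763, the fractional saturation.
v = 0.1763 × Vmax = 0.1763 × 1.92 = 0.338 nmol/s.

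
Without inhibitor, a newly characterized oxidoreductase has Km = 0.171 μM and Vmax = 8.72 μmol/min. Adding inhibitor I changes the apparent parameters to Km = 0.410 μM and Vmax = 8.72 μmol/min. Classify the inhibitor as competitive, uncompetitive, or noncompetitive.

competitive

Km increases (0.171 → 0.410 μM) while Vmax is unchanged — the hallmark of competitive inhibition.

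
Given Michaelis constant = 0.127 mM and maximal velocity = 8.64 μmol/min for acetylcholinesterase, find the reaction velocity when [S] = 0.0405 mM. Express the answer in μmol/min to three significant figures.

2.09 μmol/min

v = Vmax·[S]/(Km + [S]) = 8.64 × 0.0405 / (0.127 + 0.0405)
  = 0.3499 / 0.1675 = 2.09 μmol/min.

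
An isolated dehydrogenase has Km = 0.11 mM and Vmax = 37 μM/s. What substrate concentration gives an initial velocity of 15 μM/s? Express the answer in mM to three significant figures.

The required fractional saturation is v/Vmax = 15/37 = 0.4054.
Then [S]/(Km+[S]) = 0.4054 ⇒ [S] = 0.11 × 0.4054/(1 − 0.4054) = 0.0750 mM.

0.0750 mM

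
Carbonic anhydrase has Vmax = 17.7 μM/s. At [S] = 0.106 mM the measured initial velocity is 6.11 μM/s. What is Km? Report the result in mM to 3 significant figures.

v/Vmax = 6.11/17.7 = 0.3452 = [S]/(Km+[S]).
So Km + [S] = [S]/0.3452 = 0.3071 mM, giving Km = 0.3071 − 0.106 = 0.201 mM.

0.201 mM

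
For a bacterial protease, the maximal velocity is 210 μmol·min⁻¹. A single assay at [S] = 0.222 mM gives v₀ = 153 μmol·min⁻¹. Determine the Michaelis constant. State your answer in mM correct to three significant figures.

v/Vmax = 153/210 = 0.7286 = [S]/(Km+[S]).
So Km + [S] = [S]/0.7286 = 0.3047 mM, giving Km = 0.3047 − 0.222 = 0.0827 mM.

0.0827 mM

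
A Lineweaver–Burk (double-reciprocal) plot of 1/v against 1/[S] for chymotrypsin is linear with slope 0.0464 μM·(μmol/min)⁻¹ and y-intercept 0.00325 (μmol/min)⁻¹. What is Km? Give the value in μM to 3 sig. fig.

14.3 μM

y-intercept = 1/Vmax ⇒ Vmax = 308 μmol/min; slope = Km/Vmax ⇒ Km = slope × Vmax.
Km = 0.0464 × 308 = 14.3 μM.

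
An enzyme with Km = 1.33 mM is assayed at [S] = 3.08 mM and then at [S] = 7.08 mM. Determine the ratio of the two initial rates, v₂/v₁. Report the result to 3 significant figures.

1.21

Since Vmax cancels, v₂/v₁ = [S]₂(Km+[S]₁) / [S]₁(Km+[S]₂).
= 7.08×(1.33+3.08) / (3.08×(1.33+7.08)) = 31.22/25.90 = 1.21.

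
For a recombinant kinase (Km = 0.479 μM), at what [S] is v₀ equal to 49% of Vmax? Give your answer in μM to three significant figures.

v/Vmax = [S]/(Km+[S]) = 0.49, so [S] = Km·0.49/(1 − 0.49) = 0.479 × 0.9608.
[S] = 0.460 μM.

0.460 μM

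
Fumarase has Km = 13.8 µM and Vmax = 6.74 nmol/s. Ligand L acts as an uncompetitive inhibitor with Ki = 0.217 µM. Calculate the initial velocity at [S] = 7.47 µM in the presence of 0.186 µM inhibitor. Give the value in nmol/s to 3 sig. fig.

α = 1 + [I]/Ki = 1 + 0.186/0.217 = 1.857.
For an uncompetitive inhibitor, both parameters are divided by α, giving Vmax/α and Km/α: Km,app = 7.43 µM, Vmax,app = 3.63 nmol/s.
v = Vmax,app·[S]/(Km,app + [S]) = 3.63 × 7.47/(7.43 + 7.47) = 1.82 nmol/s.

1.82 nmol/s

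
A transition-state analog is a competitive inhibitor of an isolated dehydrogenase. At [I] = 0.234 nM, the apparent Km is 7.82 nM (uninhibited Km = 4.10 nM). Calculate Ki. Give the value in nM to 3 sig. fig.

0.258 nM

Competitive: Km,app = α·Km with α = 1 + [I]/Ki.
α = Km,app/Km = 7.82/4.10 = 1.907.
Ki = [I]/(α − 1) = 0.234/0.9073 = 0.258 nM.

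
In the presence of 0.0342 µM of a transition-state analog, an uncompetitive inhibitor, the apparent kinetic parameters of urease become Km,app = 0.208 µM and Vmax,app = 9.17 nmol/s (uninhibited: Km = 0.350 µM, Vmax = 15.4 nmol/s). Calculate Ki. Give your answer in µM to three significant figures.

0.0503 µM

Uncompetitive: Vmax,app = Vmax/α (and Km,app = Km/α) with α = 1 + [I]/Ki.
α = Vmax/Vmax,app = 15.4/9.17 = 1.679.
Since α = 1 + [I]/Ki, [I]/Ki = 1.679 − 1 = 0.6794 and Ki = 0.0342/0.6794 = 0.0503 µM.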